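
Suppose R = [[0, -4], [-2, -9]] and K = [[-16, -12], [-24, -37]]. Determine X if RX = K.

R is on the left of X, so left-multiply by R⁻¹: X = R⁻¹K.
det R = -8, so R⁻¹ = [[9/8, -1/2], [-1/4, 0]].
X = R⁻¹K = [[9/8, -1/2], [-1/4, 0]] · [[-16, -12], [-24, -37]] = [[-6, 5], [4, 3]].

X = [[-6, 5], [4, 3]]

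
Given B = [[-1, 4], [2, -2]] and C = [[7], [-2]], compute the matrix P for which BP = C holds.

B is on the left of P, so left-multiply by B⁻¹: P = B⁻¹C.
det B = -6; the adjugate gives B⁻¹ = [[1/3, 2/3], [1/3, 1/6]].
P = B⁻¹C = [[1/3, 2/3], [1/3, 1/6]] · [[7], [-2]] = [[1], [2]].

P = [[1], [2]]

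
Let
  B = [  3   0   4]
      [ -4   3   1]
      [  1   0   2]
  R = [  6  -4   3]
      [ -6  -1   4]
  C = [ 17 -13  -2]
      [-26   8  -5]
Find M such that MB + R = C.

M = [[0, -3, -1], [-2, 3, -2]]

MB = C − R = [[11, -9, -5], [-20, 9, -9]].
Right-multiplying both sides by B⁻¹ gives M = (C − R)B⁻¹.
B has determinant 6; B⁻¹ = [[1, 0, -2], [3/2, 1/3, -19/6], [-1/2, 0, 3/2]].
M = (C − R)B⁻¹ = [[0, -3, -1], [-2, 3, -2]].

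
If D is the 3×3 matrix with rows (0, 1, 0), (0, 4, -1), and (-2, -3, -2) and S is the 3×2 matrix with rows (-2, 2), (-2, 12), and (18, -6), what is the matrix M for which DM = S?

D is on the left of M, so left-multiply by D⁻¹: M = D⁻¹S.
D has determinant 2; D⁻¹ = [[-11/2, 1, -1/2], [1, 0, 0], [4, -1, 0]].
M = D⁻¹S = [[-11/2, 1, -1/2], [1, 0, 0], [4, -1, 0]] · [[-2, 2], [-2, 12], [18, -6]] = [[0, 4], [-2, 2], [-6, -4]].

M = [[0, 4], [-2, 2], [-6, -4]]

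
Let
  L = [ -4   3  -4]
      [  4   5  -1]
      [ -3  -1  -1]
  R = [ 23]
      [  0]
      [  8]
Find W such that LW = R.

W = [[-2], [1], [-3]]

Since L multiplies W on the left, W = L⁻¹R.
det L = 1; the adjugate gives L⁻¹ = [[-6, 7, 17], [7, -8, -20], [11, -13, -32]].
W = L⁻¹R = [[-6, 7, 17], [7, -8, -20], [11, -13, -32]] · [[23], [0], [8]] = [[-2], [1], [-3]].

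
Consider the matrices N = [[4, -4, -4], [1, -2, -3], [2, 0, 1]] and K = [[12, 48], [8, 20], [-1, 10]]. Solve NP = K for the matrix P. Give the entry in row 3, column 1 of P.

-3

N is on the left of P, so left-multiply by N⁻¹: P = N⁻¹K.
det N = 4; the adjugate gives N⁻¹ = [[-1/2, 1, 1], [-7/4, 3, 2], [1, -2, -1]].
P = N⁻¹K = [[-1/2, 1, 1], [-7/4, 3, 2], [1, -2, -1]] · [[12, 48], [8, 20], [-1, 10]] = [[1, 6], [1, -4], [-3, -2]].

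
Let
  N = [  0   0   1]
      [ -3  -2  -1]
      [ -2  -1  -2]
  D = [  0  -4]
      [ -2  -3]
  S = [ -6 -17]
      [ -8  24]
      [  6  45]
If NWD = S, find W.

Left-multiply by N⁻¹ and right-multiply by D⁻¹: W = N⁻¹SD⁻¹.
det N = -1, so N⁻¹ = [[-3, 1, -2], [4, -2, 3], [1, 0, 0]].
det D = -8, so D⁻¹ = [[3/8, -1/2], [-1/4, 0]].
N⁻¹S = [[-2, -15], [10, 19], [-6, -17]].
W = (N⁻¹S)D⁻¹ = [[3, 1], [-1, -5], [2, 3]].

W = [[3, 1], [-1, -5], [2, 3]]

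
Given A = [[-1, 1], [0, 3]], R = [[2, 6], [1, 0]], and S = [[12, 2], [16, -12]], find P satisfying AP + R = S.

P = [[-5, 0], [5, -4]]

AP = S − R = [[10, -4], [15, -12]].
A is on the left of P, so left-multiply by A⁻¹: P = A⁻¹(S − R).
A has determinant -3; A⁻¹ = [[-1, 1/3], [0, 1/3]].
P = A⁻¹(S − R) = [[-5, 0], [5, -4]].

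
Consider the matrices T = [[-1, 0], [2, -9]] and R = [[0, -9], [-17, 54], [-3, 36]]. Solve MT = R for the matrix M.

Since T sits to the right of M, M = RT⁻¹.
T has determinant 9; T⁻¹ = [[-1, 0], [-2/9, -1/9]].
M = RT⁻¹ = [[0, -9], [-17, 54], [-3, 36]] · [[-1, 0], [-2/9, -1/9]] = [[2, 1], [5, -6], [-5, -4]].

M = [[2, 1], [5, -6], [-5, -4]]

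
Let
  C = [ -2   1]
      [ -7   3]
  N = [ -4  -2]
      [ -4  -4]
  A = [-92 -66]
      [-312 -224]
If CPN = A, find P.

P = [[-5, -4], [3, 2]]

Left-multiply by C⁻¹ and right-multiply by N⁻¹: P = C⁻¹AN⁻¹.
C has determinant 1; C⁻¹ = [[3, -1], [7, -2]].
det N = 8, so N⁻¹ = [[-1/2, 1/4], [1/2, -1/2]].
C⁻¹A = [[36, 26], [-20, -14]].
P = (C⁻¹A)N⁻¹ = [[-5, -4], [3, 2]].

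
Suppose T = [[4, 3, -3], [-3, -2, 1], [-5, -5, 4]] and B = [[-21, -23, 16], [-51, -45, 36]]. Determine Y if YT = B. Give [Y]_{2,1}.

T is on the right of Y, so right-multiply by T⁻¹: Y = BT⁻¹.
det T = -6; the adjugate gives T⁻¹ = [[1/2, -1/2, 1/2], [-7/6, -1/6, -5/6], [-5/6, -5/6, -1/6]].
Y = BT⁻¹ = [[-21, -23, 16], [-51, -45, 36]] · [[1/2, -1/2, 1/2], [-7/6, -1/6, -5/6], [-5/6, -5/6, -1/6]] = [[3, 1, 6], [-3, 3, 6]].

-3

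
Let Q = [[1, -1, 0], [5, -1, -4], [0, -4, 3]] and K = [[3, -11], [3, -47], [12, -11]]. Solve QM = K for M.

M = [[0, -6], [-3, 5], [0, 3]]

Left-multiplying both sides by Q⁻¹ gives M = Q⁻¹K.
det Q = -4; the adjugate gives Q⁻¹ = [[19/4, -3/4, -1], [15/4, -3/4, -1], [5, -1, -1]].
M = Q⁻¹K = [[19/4, -3/4, -1], [15/4, -3/4, -1], [5, -1, -1]] · [[3, -11], [3, -47], [12, -11]] = [[0, -6], [-3, 5], [0, 3]].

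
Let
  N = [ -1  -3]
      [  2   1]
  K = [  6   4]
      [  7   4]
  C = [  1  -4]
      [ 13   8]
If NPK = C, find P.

P = [[-1, 2], [3, -3]]

Left-multiply by N⁻¹ and right-multiply by K⁻¹: P = N⁻¹CK⁻¹.
det N = 5; the adjugate gives N⁻¹ = [[1/5, 3/5], [-2/5, -1/5]].
det K = -4, so K⁻¹ = [[-1, 1], [7/4, -3/2]].
N⁻¹C = [[8, 4], [-3, 0]].
P = (N⁻¹C)K⁻¹ = [[-1, 2], [3, -3]].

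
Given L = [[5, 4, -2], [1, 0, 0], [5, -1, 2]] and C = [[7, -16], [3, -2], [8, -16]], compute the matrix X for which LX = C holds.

Since L multiplies X on the left, X = L⁻¹C.
L has determinant -6; L⁻¹ = [[0, 1, 0], [1/3, -10/3, 1/3], [1/6, -25/6, 2/3]].
X = L⁻¹C = [[0, 1, 0], [1/3, -10/3, 1/3], [1/6, -25/6, 2/3]] · [[7, -16], [3, -2], [8, -16]] = [[3, -2], [-5, -4], [-6, -5]].

X = [[3, -2], [-5, -4], [-6, -5]]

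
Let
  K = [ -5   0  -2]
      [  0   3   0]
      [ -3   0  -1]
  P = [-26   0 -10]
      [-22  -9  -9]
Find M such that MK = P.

Right-multiplying both sides by K⁻¹ gives M = PK⁻¹.
K has determinant -3; K⁻¹ = [[1, 0, -2], [0, 1/3, 0], [-3, 0, 5]].
M = PK⁻¹ = [[-26, 0, -10], [-22, -9, -9]] · [[1, 0, -2], [0, 1/3, 0], [-3, 0, 5]] = [[4, 0, 2], [5, -3, -1]].

M = [[4, 0, 2], [5, -3, -1]]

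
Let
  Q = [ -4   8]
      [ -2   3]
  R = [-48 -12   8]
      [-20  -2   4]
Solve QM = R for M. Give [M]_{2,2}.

-4

Left-multiplying both sides by Q⁻¹ gives M = Q⁻¹R.
det Q = 4; the adjugate gives Q⁻¹ = [[3/4, -2], [1/2, -1]].
M = Q⁻¹R = [[3/4, -2], [1/2, -1]] · [[-48, -12, 8], [-20, -2, 4]] = [[4, -5, -2], [-4, -4, 0]].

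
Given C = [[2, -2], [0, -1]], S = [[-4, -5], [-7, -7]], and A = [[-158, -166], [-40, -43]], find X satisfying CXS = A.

X = [[1, 5], [-3, -4]]

Isolating X: multiply by C⁻¹ from the left and S⁻¹ from the right, so X = C⁻¹AS⁻¹.
det C = -2, so C⁻¹ = [[1/2, -1], [0, -1]].
det S = -7, so S⁻¹ = [[1, -5/7], [-1, 4/7]].
C⁻¹A = [[-39, -40], [40, 43]].
X = (C⁻¹A)S⁻¹ = [[1, 5], [-3, -4]].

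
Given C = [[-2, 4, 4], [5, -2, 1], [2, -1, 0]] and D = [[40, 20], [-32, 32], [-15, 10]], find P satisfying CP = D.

Since C multiplies P on the left, P = C⁻¹D.
det C = 2; the adjugate gives C⁻¹ = [[1/2, -2, 6], [1, -4, 11], [-1/2, 3, -8]].
P = C⁻¹D = [[1/2, -2, 6], [1, -4, 11], [-1/2, 3, -8]] · [[40, 20], [-32, 32], [-15, 10]] = [[-6, 6], [3, 2], [4, 6]].

P = [[-6, 6], [3, 2], [4, 6]]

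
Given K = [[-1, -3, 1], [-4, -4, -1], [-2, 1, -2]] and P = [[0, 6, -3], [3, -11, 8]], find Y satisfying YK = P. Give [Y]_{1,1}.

0

K is on the right of Y, so right-multiply by K⁻¹: Y = PK⁻¹.
det K = -3; the adjugate gives K⁻¹ = [[-3, 5/3, -7/3], [2, -4/3, 5/3], [4, -7/3, 8/3]].
Y = PK⁻¹ = [[0, 6, -3], [3, -11, 8]] · [[-3, 5/3, -7/3], [2, -4/3, 5/3], [4, -7/3, 8/3]] = [[0, -1, 2], [1, 1, -4]].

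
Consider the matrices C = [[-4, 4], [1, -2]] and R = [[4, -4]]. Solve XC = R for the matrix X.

X = [[-1, 0]]

Since C sits to the right of X, X = RC⁻¹.
det C = 4; the adjugate gives C⁻¹ = [[-1/2, -1], [-1/4, -1]].
X = RC⁻¹ = [[4, -4]] · [[-1/2, -1], [-1/4, -1]] = [[-1, 0]].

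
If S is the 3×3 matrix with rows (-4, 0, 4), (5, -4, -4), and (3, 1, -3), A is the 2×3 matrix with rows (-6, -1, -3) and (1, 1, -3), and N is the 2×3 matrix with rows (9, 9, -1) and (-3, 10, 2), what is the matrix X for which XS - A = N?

X = [[1, -1, 4], [-4, -3, -1]]

XS = N + A = [[3, 8, -4], [-2, 11, -1]].
S is on the right of X, so right-multiply by S⁻¹: X = (N + A)S⁻¹.
det S = 4; the adjugate gives S⁻¹ = [[4, 1, 4], [3/4, 0, 1], [17/4, 1, 4]].
X = (N + A)S⁻¹ = [[1, -1, 4], [-4, -3, -1]].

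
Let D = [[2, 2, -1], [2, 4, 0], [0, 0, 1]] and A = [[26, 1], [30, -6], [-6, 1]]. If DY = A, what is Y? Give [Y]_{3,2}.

1

Since D multiplies Y on the left, Y = D⁻¹A.
det D = 4, so D⁻¹ = [[1, -1/2, 1], [-1/2, 1/2, -1/2], [0, 0, 1]].
Y = D⁻¹A = [[1, -1/2, 1], [-1/2, 1/2, -1/2], [0, 0, 1]] · [[26, 1], [30, -6], [-6, 1]] = [[5, 5], [5, -4], [-6, 1]].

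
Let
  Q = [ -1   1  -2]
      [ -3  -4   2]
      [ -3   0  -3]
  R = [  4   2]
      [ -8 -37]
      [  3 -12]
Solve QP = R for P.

P = [[-2, 5], [4, 5], [1, -1]]

Left-multiplying both sides by Q⁻¹ gives P = Q⁻¹R.
Q has determinant -3; Q⁻¹ = [[-4, -1, 2], [5, 1, -8/3], [4, 1, -7/3]].
P = Q⁻¹R = [[-4, -1, 2], [5, 1, -8/3], [4, 1, -7/3]] · [[4, 2], [-8, -37], [3, -12]] = [[-2, 5], [4, 5], [1, -1]].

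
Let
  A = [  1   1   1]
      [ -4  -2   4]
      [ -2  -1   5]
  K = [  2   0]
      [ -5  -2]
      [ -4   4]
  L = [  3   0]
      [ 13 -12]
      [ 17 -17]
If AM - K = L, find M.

M = [[0, 1], [2, 1], [3, -2]]

AM = L + K = [[5, 0], [8, -14], [13, -13]].
A is on the left of M, so left-multiply by A⁻¹: M = A⁻¹(L + K).
det A = 6, so A⁻¹ = [[-1, -1, 1], [2, 7/6, -4/3], [0, -1/6, 1/3]].
M = A⁻¹(L + K) = [[0, 1], [2, 1], [3, -2]].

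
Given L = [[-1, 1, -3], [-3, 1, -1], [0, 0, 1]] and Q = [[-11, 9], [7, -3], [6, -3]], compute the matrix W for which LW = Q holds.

W = [[-3, 3], [4, 3], [6, -3]]

Left-multiplying both sides by L⁻¹ gives W = L⁻¹Q.
L has determinant 2; L⁻¹ = [[1/2, -1/2, 1], [3/2, -1/2, 4], [0, 0, 1]].
W = L⁻¹Q = [[1/2, -1/2, 1], [3/2, -1/2, 4], [0, 0, 1]] · [[-11, 9], [7, -3], [6, -3]] = [[-3, 3], [4, 3], [6, -3]].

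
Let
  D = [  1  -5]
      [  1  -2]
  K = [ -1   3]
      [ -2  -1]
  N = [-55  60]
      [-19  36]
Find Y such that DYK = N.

Left-multiply by D⁻¹ and right-multiply by K⁻¹: Y = D⁻¹NK⁻¹.
det D = 3; the adjugate gives D⁻¹ = [[-2/3, 5/3], [-1/3, 1/3]].
det K = 7; the adjugate gives K⁻¹ = [[-1/7, -3/7], [2/7, -1/7]].
D⁻¹N = [[5, 20], [12, -8]].
Y = (D⁻¹N)K⁻¹ = [[5, -5], [-4, -4]].

Y = [[5, -5], [-4, -4]]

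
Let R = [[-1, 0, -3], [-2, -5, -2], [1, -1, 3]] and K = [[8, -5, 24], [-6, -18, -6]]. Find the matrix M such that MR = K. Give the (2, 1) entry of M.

Right-multiplying both sides by R⁻¹ gives M = KR⁻¹.
det R = -4; the adjugate gives R⁻¹ = [[17/4, -3/4, 15/4], [-1, 0, -1], [-7/4, 1/4, -5/4]].
M = KR⁻¹ = [[8, -5, 24], [-6, -18, -6]] · [[17/4, -3/4, 15/4], [-1, 0, -1], [-7/4, 1/4, -5/4]] = [[-3, 0, 5], [3, 3, 3]].

3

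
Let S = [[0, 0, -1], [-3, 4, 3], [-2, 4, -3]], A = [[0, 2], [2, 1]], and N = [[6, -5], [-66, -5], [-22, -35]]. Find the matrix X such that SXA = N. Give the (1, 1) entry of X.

-2

Isolating X: multiply by S⁻¹ from the left and A⁻¹ from the right, so X = S⁻¹NA⁻¹.
S has determinant 4; S⁻¹ = [[-6, -1, 1], [-15/4, -1/2, 3/4], [-1, 0, 0]].
det A = -4; the adjugate gives A⁻¹ = [[-1/4, 1/2], [1/2, 0]].
S⁻¹N = [[8, 0], [-6, -5], [-6, 5]].
X = (S⁻¹N)A⁻¹ = [[-2, 4], [-1, -3], [4, -3]].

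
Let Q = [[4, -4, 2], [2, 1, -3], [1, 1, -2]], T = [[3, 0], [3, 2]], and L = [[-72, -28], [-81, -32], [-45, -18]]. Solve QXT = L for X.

X = [[-2, -4], [2, 1], [3, 3]]

Left-multiply by Q⁻¹ and right-multiply by T⁻¹: X = Q⁻¹LT⁻¹.
det Q = 2; the adjugate gives Q⁻¹ = [[1/2, -3, 5], [1/2, -5, 8], [1/2, -4, 6]].
T has determinant 6; T⁻¹ = [[1/3, 0], [-1/2, 1/2]].
Q⁻¹L = [[-18, -8], [9, 2], [18, 6]].
X = (Q⁻¹L)T⁻¹ = [[-2, -4], [2, 1], [3, 3]].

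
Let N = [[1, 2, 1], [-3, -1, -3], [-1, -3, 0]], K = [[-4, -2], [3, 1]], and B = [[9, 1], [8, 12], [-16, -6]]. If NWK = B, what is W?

Isolating W: multiply by N⁻¹ from the left and K⁻¹ from the right, so W = N⁻¹BK⁻¹.
det N = 5; the adjugate gives N⁻¹ = [[-9/5, -3/5, -1], [3/5, 1/5, 0], [8/5, 1/5, 1]].
det K = 2, so K⁻¹ = [[1/2, 1], [-3/2, -2]].
N⁻¹B = [[-5, -3], [7, 3], [0, -2]].
W = (N⁻¹B)K⁻¹ = [[2, 1], [-1, 1], [3, 4]].

W = [[2, 1], [-1, 1], [3, 4]]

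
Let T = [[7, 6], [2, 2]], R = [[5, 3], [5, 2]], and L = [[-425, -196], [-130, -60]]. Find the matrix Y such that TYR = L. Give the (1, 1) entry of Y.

-2

Isolating Y: multiply by T⁻¹ from the left and R⁻¹ from the right, so Y = T⁻¹LR⁻¹.
det T = 2; the adjugate gives T⁻¹ = [[1, -3], [-1, 7/2]].
R has determinant -5; R⁻¹ = [[-2/5, 3/5], [1, -1]].
T⁻¹L = [[-35, -16], [-30, -14]].
Y = (T⁻¹L)R⁻¹ = [[-2, -5], [-2, -4]].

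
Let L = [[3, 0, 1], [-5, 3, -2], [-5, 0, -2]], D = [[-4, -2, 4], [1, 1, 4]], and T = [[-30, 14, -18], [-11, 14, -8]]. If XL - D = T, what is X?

XL = T + D = [[-34, 12, -14], [-10, 15, -4]].
Since L sits to the right of X, X = (T + D)L⁻¹.
L has determinant -3; L⁻¹ = [[2, 0, 1], [0, 1/3, -1/3], [-5, 0, -3]].
X = (T + D)L⁻¹ = [[2, 4, 4], [0, 5, -3]].

X = [[2, 4, 4], [0, 5, -3]]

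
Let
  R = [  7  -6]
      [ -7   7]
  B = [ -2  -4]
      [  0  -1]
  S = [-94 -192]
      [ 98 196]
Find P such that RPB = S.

P = [[5, 4], [-2, 4]]

Isolating P: multiply by R⁻¹ from the left and B⁻¹ from the right, so P = R⁻¹SB⁻¹.
R has determinant 7; R⁻¹ = [[1, 6/7], [1, 1]].
det B = 2, so B⁻¹ = [[-1/2, 2], [0, -1]].
R⁻¹S = [[-10, -24], [4, 4]].
P = (R⁻¹S)B⁻¹ = [[5, 4], [-2, 4]].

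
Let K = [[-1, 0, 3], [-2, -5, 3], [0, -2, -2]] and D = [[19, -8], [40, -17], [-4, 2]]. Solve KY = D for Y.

K is on the left of Y, so left-multiply by K⁻¹: Y = K⁻¹D.
det K = -4, so K⁻¹ = [[-4, 3/2, -15/4], [1, -1/2, 3/4], [-1, 1/2, -5/4]].
Y = K⁻¹D = [[-4, 3/2, -15/4], [1, -1/2, 3/4], [-1, 1/2, -5/4]] · [[19, -8], [40, -17], [-4, 2]] = [[-1, -1], [-4, 2], [6, -3]].

Y = [[-1, -1], [-4, 2], [6, -3]]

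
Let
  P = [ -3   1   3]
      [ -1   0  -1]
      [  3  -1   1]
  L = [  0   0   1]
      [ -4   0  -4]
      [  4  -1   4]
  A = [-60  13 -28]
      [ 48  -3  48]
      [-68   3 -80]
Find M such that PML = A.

M = [[-5, 5, 1], [2, 5, 2], [5, 4, -4]]

Isolating M: multiply by P⁻¹ from the left and L⁻¹ from the right, so M = P⁻¹AL⁻¹.
det P = 4; the adjugate gives P⁻¹ = [[-1/4, -1, -1/4], [-1/2, -3, -3/2], [1/4, 0, 1/4]].
det L = 4; the adjugate gives L⁻¹ = [[-1, -1/4, 0], [0, -1, -1], [1, 0, 0]].
P⁻¹A = [[-16, -1, -21], [-12, -2, -10], [-32, 4, -27]].
M = (P⁻¹A)L⁻¹ = [[-5, 5, 1], [2, 5, 2], [5, 4, -4]].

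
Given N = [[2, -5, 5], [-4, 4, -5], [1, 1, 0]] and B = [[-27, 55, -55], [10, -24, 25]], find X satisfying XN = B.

N is on the right of X, so right-multiply by N⁻¹: X = BN⁻¹.
N has determinant -5; N⁻¹ = [[-1, -1, -1], [1, 1, 2], [8/5, 7/5, 12/5]].
X = BN⁻¹ = [[-27, 55, -55], [10, -24, 25]] · [[-1, -1, -1], [1, 1, 2], [8/5, 7/5, 12/5]] = [[-6, 5, 5], [6, 1, 2]].

X = [[-6, 5, 5], [6, 1, 2]]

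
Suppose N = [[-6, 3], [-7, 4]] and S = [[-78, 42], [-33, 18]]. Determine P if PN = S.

Right-multiplying both sides by N⁻¹ gives P = SN⁻¹.
det N = -3, so N⁻¹ = [[-4/3, 1], [-7/3, 2]].
P = SN⁻¹ = [[-78, 42], [-33, 18]] · [[-4/3, 1], [-7/3, 2]] = [[6, 6], [2, 3]].

P = [[6, 6], [2, 3]]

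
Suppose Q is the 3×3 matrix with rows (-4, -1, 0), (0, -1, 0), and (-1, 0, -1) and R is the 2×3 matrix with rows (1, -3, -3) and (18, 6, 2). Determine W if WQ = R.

Right-multiplying both sides by Q⁻¹ gives W = RQ⁻¹.
det Q = -4; the adjugate gives Q⁻¹ = [[-1/4, 1/4, 0], [0, -1, 0], [1/4, -1/4, -1]].
W = RQ⁻¹ = [[1, -3, -3], [18, 6, 2]] · [[-1/4, 1/4, 0], [0, -1, 0], [1/4, -1/4, -1]] = [[-1, 4, 3], [-4, -2, -2]].

W = [[-1, 4, 3], [-4, -2, -2]]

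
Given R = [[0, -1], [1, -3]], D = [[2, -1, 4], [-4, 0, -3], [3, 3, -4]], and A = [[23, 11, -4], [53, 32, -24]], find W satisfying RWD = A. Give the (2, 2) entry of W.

W = R⁻¹AD⁻¹ (apply R⁻¹ on the left and D⁻¹ on the right).
det R = 1; the adjugate gives R⁻¹ = [[-3, 1], [-1, 0]].
det D = -5; the adjugate gives D⁻¹ = [[-9/5, -8/5, -3/5], [5, 4, 2], [12/5, 9/5, 4/5]].
R⁻¹A = [[-16, -1, -12], [-23, -11, 4]].
W = (R⁻¹A)D⁻¹ = [[-5, 0, -2], [-4, 0, -5]].

0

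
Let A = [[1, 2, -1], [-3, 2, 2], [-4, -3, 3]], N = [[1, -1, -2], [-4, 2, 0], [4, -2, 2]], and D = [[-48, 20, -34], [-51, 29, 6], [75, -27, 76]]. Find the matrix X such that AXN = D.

X = A⁻¹DN⁻¹ (apply A⁻¹ on the left and N⁻¹ on the right).
det A = -3; the adjugate gives A⁻¹ = [[-4, 1, -2], [-1/3, 1/3, -1/3], [-17/3, 5/3, -8/3]].
det N = -4, so N⁻¹ = [[-1, -3/2, -1], [-2, -5/2, -2], [0, 1/2, 1/2]].
A⁻¹D = [[-9, 3, -10], [-26, 12, -12], [-13, 7, 0]].
X = (A⁻¹D)N⁻¹ = [[3, 1, -2], [2, 3, -4], [-1, 2, -1]].

X = [[3, 1, -2], [2, 3, -4], [-1, 2, -1]]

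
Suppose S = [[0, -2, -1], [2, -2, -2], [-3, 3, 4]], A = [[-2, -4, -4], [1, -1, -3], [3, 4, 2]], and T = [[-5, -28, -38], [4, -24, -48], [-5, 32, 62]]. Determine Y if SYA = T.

Y = S⁻¹TA⁻¹ (apply S⁻¹ on the left and A⁻¹ on the right).
S has determinant 4; S⁻¹ = [[-1/2, 5/4, 1/2], [-1/2, -3/4, -1/2], [0, 3/2, 1]].
det A = -4; the adjugate gives A⁻¹ = [[-5/2, 2, -2], [11/4, -2, 5/2], [-7/4, 1, -3/2]].
S⁻¹T = [[5, 0, -10], [2, 16, 24], [1, -4, -10]].
Y = (S⁻¹T)A⁻¹ = [[5, 0, 5], [-3, -4, 0], [4, 0, 3]].

Y = [[5, 0, 5], [-3, -4, 0], [4, 0, 3]]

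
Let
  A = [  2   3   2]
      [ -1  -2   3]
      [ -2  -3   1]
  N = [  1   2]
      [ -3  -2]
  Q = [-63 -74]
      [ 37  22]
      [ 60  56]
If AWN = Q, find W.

W = [[-2, 0], [-4, 5], [-4, -1]]

W = A⁻¹QN⁻¹ (apply A⁻¹ on the left and N⁻¹ on the right).
A has determinant -3; A⁻¹ = [[-7/3, 3, -13/3], [5/3, -2, 8/3], [1/3, 0, 1/3]].
N has determinant 4; N⁻¹ = [[-1/2, -1/2], [3/4, 1/4]].
A⁻¹Q = [[-2, -4], [-19, -18], [-1, -6]].
W = (A⁻¹Q)N⁻¹ = [[-2, 0], [-4, 5], [-4, -1]].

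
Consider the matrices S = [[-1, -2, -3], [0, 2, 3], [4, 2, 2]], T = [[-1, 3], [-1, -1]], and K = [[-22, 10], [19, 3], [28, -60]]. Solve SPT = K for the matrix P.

P = [[-4, 1], [-5, 0], [2, -5]]

Isolating P: multiply by S⁻¹ from the left and T⁻¹ from the right, so P = S⁻¹KT⁻¹.
det S = 2; the adjugate gives S⁻¹ = [[-1, -1, 0], [6, 5, 3/2], [-4, -3, -1]].
det T = 4; the adjugate gives T⁻¹ = [[-1/4, -3/4], [1/4, -1/4]].
S⁻¹K = [[3, -13], [5, -15], [3, 11]].
P = (S⁻¹K)T⁻¹ = [[-4, 1], [-5, 0], [2, -5]].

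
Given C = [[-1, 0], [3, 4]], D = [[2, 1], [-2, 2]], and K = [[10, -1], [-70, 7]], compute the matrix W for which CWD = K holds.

W = [[-3, 2], [-3, 2]]

W = C⁻¹KD⁻¹ (apply C⁻¹ on the left and D⁻¹ on the right).
det C = -4, so C⁻¹ = [[-1, 0], [3/4, 1/4]].
D has determinant 6; D⁻¹ = [[1/3, -1/6], [1/3, 1/3]].
C⁻¹K = [[-10, 1], [-10, 1]].
W = (C⁻¹K)D⁻¹ = [[-3, 2], [-3, 2]].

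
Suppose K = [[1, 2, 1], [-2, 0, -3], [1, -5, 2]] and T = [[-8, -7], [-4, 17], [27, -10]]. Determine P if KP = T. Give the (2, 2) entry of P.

0

Since K multiplies P on the left, P = K⁻¹T.
K has determinant -3; K⁻¹ = [[5, 3, 2], [-1/3, -1/3, -1/3], [-10/3, -7/3, -4/3]].
P = K⁻¹T = [[5, 3, 2], [-1/3, -1/3, -1/3], [-10/3, -7/3, -4/3]] · [[-8, -7], [-4, 17], [27, -10]] = [[2, -4], [-5, 0], [0, -3]].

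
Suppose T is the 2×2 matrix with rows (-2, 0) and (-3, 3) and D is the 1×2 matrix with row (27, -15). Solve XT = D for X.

X = [[-6, -5]]

Right-multiplying both sides by T⁻¹ gives X = DT⁻¹.
T has determinant -6; T⁻¹ = [[-1/2, 0], [-1/2, 1/3]].
X = DT⁻¹ = [[27, -15]] · [[-1/2, 0], [-1/2, 1/3]] = [[-6, -5]].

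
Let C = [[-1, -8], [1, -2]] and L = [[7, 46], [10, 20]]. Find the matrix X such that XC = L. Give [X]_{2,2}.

6

Right-multiplying both sides by C⁻¹ gives X = LC⁻¹.
det C = 10, so C⁻¹ = [[-1/5, 4/5], [-1/10, -1/10]].
X = LC⁻¹ = [[7, 46], [10, 20]] · [[-1/5, 4/5], [-1/10, -1/10]] = [[-6, 1], [-4, 6]].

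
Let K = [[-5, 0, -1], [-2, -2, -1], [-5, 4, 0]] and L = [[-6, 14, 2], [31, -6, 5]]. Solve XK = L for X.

Right-multiplying both sides by K⁻¹ gives X = LK⁻¹.
det K = -2; the adjugate gives K⁻¹ = [[-2, 2, 1], [-5/2, 5/2, 3/2], [9, -10, -5]].
X = LK⁻¹ = [[-6, 14, 2], [31, -6, 5]] · [[-2, 2, 1], [-5/2, 5/2, 3/2], [9, -10, -5]] = [[-5, 3, 5], [-2, -3, -3]].

X = [[-5, 3, 5], [-2, -3, -3]]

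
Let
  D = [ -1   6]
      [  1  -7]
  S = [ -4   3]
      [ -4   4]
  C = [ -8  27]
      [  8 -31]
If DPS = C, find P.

Isolating P: multiply by D⁻¹ from the left and S⁻¹ from the right, so P = D⁻¹CS⁻¹.
D has determinant 1; D⁻¹ = [[-7, -6], [-1, -1]].
det S = -4, so S⁻¹ = [[-1, 3/4], [-1, 1]].
D⁻¹C = [[8, -3], [0, 4]].
P = (D⁻¹C)S⁻¹ = [[-5, 3], [-4, 4]].

P = [[-5, 3], [-4, 4]]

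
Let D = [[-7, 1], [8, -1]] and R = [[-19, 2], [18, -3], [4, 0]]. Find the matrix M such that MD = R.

Right-multiplying both sides by D⁻¹ gives M = RD⁻¹.
det D = -1; the adjugate gives D⁻¹ = [[1, 1], [8, 7]].
M = RD⁻¹ = [[-19, 2], [18, -3], [4, 0]] · [[1, 1], [8, 7]] = [[-3, -5], [-6, -3], [4, 4]].

M = [[-3, -5], [-6, -3], [4, 4]]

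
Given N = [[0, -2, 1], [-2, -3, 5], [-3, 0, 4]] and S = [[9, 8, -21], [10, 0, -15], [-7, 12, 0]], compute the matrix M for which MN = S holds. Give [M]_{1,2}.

-6

N is on the right of M, so right-multiply by N⁻¹: M = SN⁻¹.
det N = 5; the adjugate gives N⁻¹ = [[-12/5, 8/5, -7/5], [-7/5, 3/5, -2/5], [-9/5, 6/5, -4/5]].
M = SN⁻¹ = [[9, 8, -21], [10, 0, -15], [-7, 12, 0]] · [[-12/5, 8/5, -7/5], [-7/5, 3/5, -2/5], [-9/5, 6/5, -4/5]] = [[5, -6, 1], [3, -2, -2], [0, -4, 5]].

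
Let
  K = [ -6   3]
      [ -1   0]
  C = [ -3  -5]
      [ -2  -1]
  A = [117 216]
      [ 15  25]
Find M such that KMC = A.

M = [[5, 0], [-5, 3]]

M = K⁻¹AC⁻¹ (apply K⁻¹ on the left and C⁻¹ on the right).
det K = 3; the adjugate gives K⁻¹ = [[0, -1], [1/3, -2]].
det C = -7, so C⁻¹ = [[1/7, -5/7], [-2/7, 3/7]].
K⁻¹A = [[-15, -25], [9, 22]].
M = (K⁻¹A)C⁻¹ = [[5, 0], [-5, 3]].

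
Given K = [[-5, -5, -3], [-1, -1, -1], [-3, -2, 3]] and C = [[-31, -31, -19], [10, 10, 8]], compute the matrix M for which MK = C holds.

M = [[6, 1, 0], [-1, -5, 0]]

K is on the right of M, so right-multiply by K⁻¹: M = CK⁻¹.
det K = -2, so K⁻¹ = [[5/2, -21/2, -1], [-3, 12, 1], [1/2, -5/2, 0]].
M = CK⁻¹ = [[-31, -31, -19], [10, 10, 8]] · [[5/2, -21/2, -1], [-3, 12, 1], [1/2, -5/2, 0]] = [[6, 1, 0], [-1, -5, 0]].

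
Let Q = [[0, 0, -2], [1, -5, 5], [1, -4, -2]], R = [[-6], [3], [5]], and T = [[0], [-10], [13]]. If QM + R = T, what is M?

M = [[2], [0], [-3]]

QM = T − R = [[6], [-13], [8]].
Since Q multiplies M on the left, M = Q⁻¹(T − R).
det Q = -2; the adjugate gives Q⁻¹ = [[-15, -4, 5], [-7/2, -1, 1], [-1/2, 0, 0]].
M = Q⁻¹(T − R) = [[2], [0], [-3]].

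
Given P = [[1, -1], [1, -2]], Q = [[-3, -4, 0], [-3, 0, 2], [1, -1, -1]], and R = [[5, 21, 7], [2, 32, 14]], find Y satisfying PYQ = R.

Isolating Y: multiply by P⁻¹ from the left and Q⁻¹ from the right, so Y = P⁻¹RQ⁻¹.
P has determinant -1; P⁻¹ = [[2, -1], [1, -1]].
Q has determinant -2; Q⁻¹ = [[-1, 2, 4], [1/2, -3/2, -3], [-3/2, 7/2, 6]].
P⁻¹R = [[8, 10, 0], [3, -11, -7]].
Y = (P⁻¹R)Q⁻¹ = [[-3, 1, 2], [2, -2, 3]].

Y = [[-3, 1, 2], [2, -2, 3]]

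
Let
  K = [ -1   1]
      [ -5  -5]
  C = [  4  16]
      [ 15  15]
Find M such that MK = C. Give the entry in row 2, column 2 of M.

-3

K is on the right of M, so right-multiply by K⁻¹: M = CK⁻¹.
K has determinant 10; K⁻¹ = [[-1/2, -1/10], [1/2, -1/10]].
M = CK⁻¹ = [[4, 16], [15, 15]] · [[-1/2, -1/10], [1/2, -1/10]] = [[6, -2], [0, -3]].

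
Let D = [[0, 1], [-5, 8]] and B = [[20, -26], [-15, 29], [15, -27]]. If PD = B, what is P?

P = [[6, -4], [5, 3], [-3, -3]]

D is on the right of P, so right-multiply by D⁻¹: P = BD⁻¹.
D has determinant 5; D⁻¹ = [[8/5, -1/5], [1, 0]].
P = BD⁻¹ = [[20, -26], [-15, 29], [15, -27]] · [[8/5, -1/5], [1, 0]] = [[6, -4], [5, 3], [-3, -3]].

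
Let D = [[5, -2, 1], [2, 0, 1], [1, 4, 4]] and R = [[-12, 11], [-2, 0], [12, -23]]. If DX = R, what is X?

Left-multiplying both sides by D⁻¹ gives X = D⁻¹R.
det D = 2; the adjugate gives D⁻¹ = [[-2, 6, -1], [-7/2, 19/2, -3/2], [4, -11, 2]].
X = D⁻¹R = [[-2, 6, -1], [-7/2, 19/2, -3/2], [4, -11, 2]] · [[-12, 11], [-2, 0], [12, -23]] = [[0, 1], [5, -4], [-2, -2]].

X = [[0, 1], [5, -4], [-2, -2]]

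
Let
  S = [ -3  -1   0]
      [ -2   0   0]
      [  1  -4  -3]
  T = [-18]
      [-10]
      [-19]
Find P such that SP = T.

Left-multiplying both sides by S⁻¹ gives P = S⁻¹T.
det S = 6, so S⁻¹ = [[0, -1/2, 0], [-1, 3/2, 0], [4/3, -13/6, -1/3]].
P = S⁻¹T = [[0, -1/2, 0], [-1, 3/2, 0], [4/3, -13/6, -1/3]] · [[-18], [-10], [-19]] = [[5], [3], [4]].

P = [[5], [3], [4]]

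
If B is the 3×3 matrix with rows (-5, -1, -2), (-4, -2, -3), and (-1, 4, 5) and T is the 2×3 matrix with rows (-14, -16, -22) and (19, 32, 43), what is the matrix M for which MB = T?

Since B sits to the right of M, M = TB⁻¹.
B has determinant 3; B⁻¹ = [[2/3, -1, -1/3], [23/3, -9, -7/3], [-6, 7, 2]].
M = TB⁻¹ = [[-14, -16, -22], [19, 32, 43]] · [[2/3, -1, -1/3], [23/3, -9, -7/3], [-6, 7, 2]] = [[0, 4, -2], [0, -6, 5]].

M = [[0, 4, -2], [0, -6, 5]]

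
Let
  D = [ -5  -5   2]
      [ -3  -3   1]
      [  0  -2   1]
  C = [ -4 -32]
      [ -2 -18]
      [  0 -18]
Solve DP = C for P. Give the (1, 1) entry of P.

D is on the left of P, so left-multiply by D⁻¹: P = D⁻¹C.
det D = 2, so D⁻¹ = [[-1/2, 1/2, 1/2], [3/2, -5/2, -1/2], [3, -5, 0]].
P = D⁻¹C = [[-1/2, 1/2, 1/2], [3/2, -5/2, -1/2], [3, -5, 0]] · [[-4, -32], [-2, -18], [0, -18]] = [[1, -2], [-1, 6], [-2, -6]].

1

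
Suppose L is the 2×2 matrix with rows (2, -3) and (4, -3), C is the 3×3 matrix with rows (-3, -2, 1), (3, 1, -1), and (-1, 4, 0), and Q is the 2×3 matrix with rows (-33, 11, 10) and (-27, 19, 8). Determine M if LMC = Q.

M = [[-3, -2, 0], [1, 5, -1]]

Isolating M: multiply by L⁻¹ from the left and C⁻¹ from the right, so M = L⁻¹QC⁻¹.
det L = 6, so L⁻¹ = [[-1/2, 1/2], [-2/3, 1/3]].
det C = -1; the adjugate gives C⁻¹ = [[-4, -4, -1], [-1, -1, 0], [-13, -14, -3]].
L⁻¹Q = [[3, 4, -1], [13, -1, -4]].
M = (L⁻¹Q)C⁻¹ = [[-3, -2, 0], [1, 5, -1]].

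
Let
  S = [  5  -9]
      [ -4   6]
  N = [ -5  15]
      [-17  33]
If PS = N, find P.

P = [[-5, -5], [-5, -2]]

Right-multiplying both sides by S⁻¹ gives P = NS⁻¹.
det S = -6, so S⁻¹ = [[-1, -3/2], [-2/3, -5/6]].
P = NS⁻¹ = [[-5, 15], [-17, 33]] · [[-1, -3/2], [-2/3, -5/6]] = [[-5, -5], [-5, -2]].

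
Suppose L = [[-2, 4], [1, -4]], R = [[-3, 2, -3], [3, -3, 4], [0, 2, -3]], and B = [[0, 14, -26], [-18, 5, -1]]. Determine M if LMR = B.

M = L⁻¹BR⁻¹ (apply L⁻¹ on the left and R⁻¹ on the right).
det L = 4; the adjugate gives L⁻¹ = [[-1, -1], [-1/4, -1/2]].
det R = -3, so R⁻¹ = [[-1/3, 0, 1/3], [-3, -3, -1], [-2, -2, -1]].
L⁻¹B = [[18, -19, 27], [9, -6, 7]].
M = (L⁻¹B)R⁻¹ = [[-3, 3, -2], [1, 4, 2]].

M = [[-3, 3, -2], [1, 4, 2]]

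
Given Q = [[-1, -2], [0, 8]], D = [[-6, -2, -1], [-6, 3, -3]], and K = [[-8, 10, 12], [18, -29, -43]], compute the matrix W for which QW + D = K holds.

QW = K − D = [[-2, 12, 13], [24, -32, -40]].
Left-multiplying both sides by Q⁻¹ gives W = Q⁻¹(K − D).
det Q = -8; the adjugate gives Q⁻¹ = [[-1, -1/4], [0, 1/8]].
W = Q⁻¹(K − D) = [[-4, -4, -3], [3, -4, -5]].

W = [[-4, -4, -3], [3, -4, -5]]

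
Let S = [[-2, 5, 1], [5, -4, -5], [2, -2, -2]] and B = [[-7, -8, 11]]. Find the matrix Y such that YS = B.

Y = [[-4, -3, 0]]

Since S sits to the right of Y, Y = BS⁻¹.
det S = 2, so S⁻¹ = [[-1, 4, -21/2], [0, 1, -5/2], [-1, 3, -17/2]].
Y = BS⁻¹ = [[-7, -8, 11]] · [[-1, 4, -21/2], [0, 1, -5/2], [-1, 3, -17/2]] = [[-4, -3, 0]].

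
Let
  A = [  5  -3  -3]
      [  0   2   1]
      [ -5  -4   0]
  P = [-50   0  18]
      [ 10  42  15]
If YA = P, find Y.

Y = [[-4, 6, 6], [-4, 3, -6]]

A is on the right of Y, so right-multiply by A⁻¹: Y = PA⁻¹.
det A = 5; the adjugate gives A⁻¹ = [[4/5, 12/5, 3/5], [-1, -3, -1], [2, 7, 2]].
Y = PA⁻¹ = [[-50, 0, 18], [10, 42, 15]] · [[4/5, 12/5, 3/5], [-1, -3, -1], [2, 7, 2]] = [[-4, 6, 6], [-4, 3, -6]].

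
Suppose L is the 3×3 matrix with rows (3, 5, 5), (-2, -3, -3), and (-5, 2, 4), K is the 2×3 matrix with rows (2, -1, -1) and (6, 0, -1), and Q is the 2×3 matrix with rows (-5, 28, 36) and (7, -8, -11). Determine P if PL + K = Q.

P = [[3, -2, 4], [0, 2, -1]]

PL = Q − K = [[-7, 29, 37], [1, -8, -10]].
L is on the right of P, so right-multiply by L⁻¹: P = (Q − K)L⁻¹.
det L = 2; the adjugate gives L⁻¹ = [[-3, -5, 0], [23/2, 37/2, -1/2], [-19/2, -31/2, 1/2]].
P = (Q − K)L⁻¹ = [[3, -2, 4], [0, 2, -1]].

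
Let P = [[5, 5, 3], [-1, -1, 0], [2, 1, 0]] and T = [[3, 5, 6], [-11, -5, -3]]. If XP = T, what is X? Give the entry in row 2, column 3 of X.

P is on the right of X, so right-multiply by P⁻¹: X = TP⁻¹.
P has determinant 3; P⁻¹ = [[0, 1, 1], [0, -2, -1], [1/3, 5/3, 0]].
X = TP⁻¹ = [[3, 5, 6], [-11, -5, -3]] · [[0, 1, 1], [0, -2, -1], [1/3, 5/3, 0]] = [[2, 3, -2], [-1, -6, -6]].

-6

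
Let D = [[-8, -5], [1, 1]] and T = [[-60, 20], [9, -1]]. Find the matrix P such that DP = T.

P = [[5, -5], [4, 4]]

D is on the left of P, so left-multiply by D⁻¹: P = D⁻¹T.
D has determinant -3; D⁻¹ = [[-1/3, -5/3], [1/3, 8/3]].
P = D⁻¹T = [[-1/3, -5/3], [1/3, 8/3]] · [[-60, 20], [9, -1]] = [[5, -5], [4, 4]].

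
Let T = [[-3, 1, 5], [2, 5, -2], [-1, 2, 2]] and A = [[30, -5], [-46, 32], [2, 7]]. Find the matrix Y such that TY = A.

Y = [[-2, -3], [-6, 6], [6, -4]]

T is on the left of Y, so left-multiply by T⁻¹: Y = T⁻¹A.
det T = 1, so T⁻¹ = [[14, 8, -27], [-2, -1, 4], [9, 5, -17]].
Y = T⁻¹A = [[14, 8, -27], [-2, -1, 4], [9, 5, -17]] · [[30, -5], [-46, 32], [2, 7]] = [[-2, -3], [-6, 6], [6, -4]].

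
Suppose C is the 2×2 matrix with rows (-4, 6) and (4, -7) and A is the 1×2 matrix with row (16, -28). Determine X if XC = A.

X = [[0, 4]]

Since C sits to the right of X, X = AC⁻¹.
det C = 4, so C⁻¹ = [[-7/4, -3/2], [-1, -1]].
X = AC⁻¹ = [[16, -28]] · [[-7/4, -3/2], [-1, -1]] = [[0, 4]].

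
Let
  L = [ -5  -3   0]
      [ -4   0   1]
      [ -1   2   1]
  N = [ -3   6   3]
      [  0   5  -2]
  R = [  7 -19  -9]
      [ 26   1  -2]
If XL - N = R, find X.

XL = R + N = [[4, -13, -6], [26, 6, -4]].
L is on the right of X, so right-multiply by L⁻¹: X = (R + N)L⁻¹.
det L = 1, so L⁻¹ = [[-2, 3, -3], [3, -5, 5], [-8, 13, -12]].
X = (R + N)L⁻¹ = [[1, -1, -5], [-2, -4, 0]].

X = [[1, -1, -5], [-2, -4, 0]]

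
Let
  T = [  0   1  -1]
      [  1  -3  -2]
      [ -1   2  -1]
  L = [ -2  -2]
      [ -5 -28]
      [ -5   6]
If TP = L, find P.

P = [[4, -4], [1, 4], [3, 6]]

T is on the left of P, so left-multiply by T⁻¹: P = T⁻¹L.
T has determinant 4; T⁻¹ = [[7/4, -1/4, -5/4], [3/4, -1/4, -1/4], [-1/4, -1/4, -1/4]].
P = T⁻¹L = [[7/4, -1/4, -5/4], [3/4, -1/4, -1/4], [-1/4, -1/4, -1/4]] · [[-2, -2], [-5, -28], [-5, 6]] = [[4, -4], [1, 4], [3, 6]].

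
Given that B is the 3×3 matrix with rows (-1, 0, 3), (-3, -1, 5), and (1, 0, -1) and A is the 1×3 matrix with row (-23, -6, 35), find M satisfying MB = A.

Since B sits to the right of M, M = AB⁻¹.
B has determinant 2; B⁻¹ = [[1/2, 0, 3/2], [1, -1, -2], [1/2, 0, 1/2]].
M = AB⁻¹ = [[-23, -6, 35]] · [[1/2, 0, 3/2], [1, -1, -2], [1/2, 0, 1/2]] = [[0, 6, -5]].

M = [[0, 6, -5]]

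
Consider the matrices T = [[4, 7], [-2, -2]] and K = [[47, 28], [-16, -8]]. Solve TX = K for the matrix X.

X = [[3, 0], [5, 4]]

Since T multiplies X on the left, X = T⁻¹K.
det T = 6; the adjugate gives T⁻¹ = [[-1/3, -7/6], [1/3, 2/3]].
X = T⁻¹K = [[-1/3, -7/6], [1/3, 2/3]] · [[47, 28], [-16, -8]] = [[3, 0], [5, 4]].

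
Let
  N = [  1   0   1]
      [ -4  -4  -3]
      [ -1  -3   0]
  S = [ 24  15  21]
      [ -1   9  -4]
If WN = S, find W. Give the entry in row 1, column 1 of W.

3

Right-multiplying both sides by N⁻¹ gives W = SN⁻¹.
det N = -1; the adjugate gives N⁻¹ = [[9, 3, -4], [-3, -1, 1], [-8, -3, 4]].
W = SN⁻¹ = [[24, 15, 21], [-1, 9, -4]] · [[9, 3, -4], [-3, -1, 1], [-8, -3, 4]] = [[3, -6, 3], [-4, 0, -3]].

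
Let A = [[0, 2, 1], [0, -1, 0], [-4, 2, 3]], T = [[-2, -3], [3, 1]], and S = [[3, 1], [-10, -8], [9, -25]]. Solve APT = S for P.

P = A⁻¹ST⁻¹ (apply A⁻¹ on the left and T⁻¹ on the right).
A has determinant -4; A⁻¹ = [[3/4, 1, -1/4], [0, -1, 0], [1, 2, 0]].
T has determinant 7; T⁻¹ = [[1/7, 3/7], [-3/7, -2/7]].
A⁻¹S = [[-10, -1], [10, 8], [-17, -15]].
P = (A⁻¹S)T⁻¹ = [[-1, -4], [-2, 2], [4, -3]].

P = [[-1, -4], [-2, 2], [4, -3]]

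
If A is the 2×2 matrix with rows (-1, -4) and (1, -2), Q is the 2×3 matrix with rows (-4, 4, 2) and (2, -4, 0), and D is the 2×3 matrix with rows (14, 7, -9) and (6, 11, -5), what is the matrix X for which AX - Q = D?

AX = D + Q = [[10, 11, -7], [8, 7, -5]].
Left-multiplying both sides by A⁻¹ gives X = A⁻¹(D + Q).
A has determinant 6; A⁻¹ = [[-1/3, 2/3], [-1/6, -1/6]].
X = A⁻¹(D + Q) = [[2, 1, -1], [-3, -3, 2]].

X = [[2, 1, -1], [-3, -3, 2]]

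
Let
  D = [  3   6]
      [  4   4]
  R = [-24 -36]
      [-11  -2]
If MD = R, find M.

D is on the right of M, so right-multiply by D⁻¹: M = RD⁻¹.
D has determinant -12; D⁻¹ = [[-1/3, 1/2], [1/3, -1/4]].
M = RD⁻¹ = [[-24, -36], [-11, -2]] · [[-1/3, 1/2], [1/3, -1/4]] = [[-4, -3], [3, -5]].

M = [[-4, -3], [3, -5]]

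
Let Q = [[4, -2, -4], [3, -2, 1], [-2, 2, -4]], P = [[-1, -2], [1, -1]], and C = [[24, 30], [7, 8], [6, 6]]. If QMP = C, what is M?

M = [[-3, 4], [-1, 5], [2, 0]]

Isolating M: multiply by Q⁻¹ from the left and P⁻¹ from the right, so M = Q⁻¹CP⁻¹.
det Q = -4; the adjugate gives Q⁻¹ = [[-3/2, 4, 5/2], [-5/2, 6, 4], [-1/2, 1, 1/2]].
det P = 3; the adjugate gives P⁻¹ = [[-1/3, 2/3], [-1/3, -1/3]].
Q⁻¹C = [[7, 2], [6, -3], [-2, -4]].
M = (Q⁻¹C)P⁻¹ = [[-3, 4], [-1, 5], [2, 0]].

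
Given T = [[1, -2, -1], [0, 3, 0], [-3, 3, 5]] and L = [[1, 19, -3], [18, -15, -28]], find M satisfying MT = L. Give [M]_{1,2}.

Since T sits to the right of M, M = LT⁻¹.
det T = 6; the adjugate gives T⁻¹ = [[5/2, 7/6, 1/2], [0, 1/3, 0], [3/2, 1/2, 1/2]].
M = LT⁻¹ = [[1, 19, -3], [18, -15, -28]] · [[5/2, 7/6, 1/2], [0, 1/3, 0], [3/2, 1/2, 1/2]] = [[-2, 6, -1], [3, 2, -5]].

6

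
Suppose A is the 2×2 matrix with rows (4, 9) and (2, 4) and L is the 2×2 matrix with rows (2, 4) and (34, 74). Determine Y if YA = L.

Since A sits to the right of Y, Y = LA⁻¹.
det A = -2, so A⁻¹ = [[-2, 9/2], [1, -2]].
Y = LA⁻¹ = [[2, 4], [34, 74]] · [[-2, 9/2], [1, -2]] = [[0, 1], [6, 5]].

Y = [[0, 1], [6, 5]]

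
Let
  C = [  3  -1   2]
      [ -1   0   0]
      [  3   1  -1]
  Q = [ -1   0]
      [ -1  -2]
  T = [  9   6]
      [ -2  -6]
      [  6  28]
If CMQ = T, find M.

Isolating M: multiply by C⁻¹ from the left and Q⁻¹ from the right, so M = C⁻¹TQ⁻¹.
C has determinant -1; C⁻¹ = [[0, -1, 0], [1, 9, 2], [1, 6, 1]].
det Q = 2; the adjugate gives Q⁻¹ = [[-1, 0], [1/2, -1/2]].
C⁻¹T = [[2, 6], [3, 8], [3, -2]].
M = (C⁻¹T)Q⁻¹ = [[1, -3], [1, -4], [-4, 1]].

M = [[1, -3], [1, -4], [-4, 1]]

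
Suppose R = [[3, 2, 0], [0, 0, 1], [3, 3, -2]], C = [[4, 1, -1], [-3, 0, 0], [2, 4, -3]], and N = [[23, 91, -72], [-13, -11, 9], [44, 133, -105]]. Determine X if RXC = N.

X = [[5, 5, 3], [0, 5, 5], [-3, -1, -2]]

Left-multiply by R⁻¹ and right-multiply by C⁻¹: X = R⁻¹NC⁻¹.
R has determinant -3; R⁻¹ = [[1, -4/3, -2/3], [-1, 2, 1], [0, 1, 0]].
C has determinant 3; C⁻¹ = [[0, -1/3, 0], [-3, -10/3, 1], [-4, -14/3, 1]].
R⁻¹N = [[11, 17, -14], [-5, 20, -15], [-13, -11, 9]].
X = (R⁻¹N)C⁻¹ = [[5, 5, 3], [0, 5, 5], [-3, -1, -2]].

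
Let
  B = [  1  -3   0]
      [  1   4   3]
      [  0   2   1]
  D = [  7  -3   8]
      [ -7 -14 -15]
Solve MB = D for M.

M = [[5, 2, 2], [-2, -5, 0]]

B is on the right of M, so right-multiply by B⁻¹: M = DB⁻¹.
det B = 1; the adjugate gives B⁻¹ = [[-2, 3, -9], [-1, 1, -3], [2, -2, 7]].
M = DB⁻¹ = [[7, -3, 8], [-7, -14, -15]] · [[-2, 3, -9], [-1, 1, -3], [2, -2, 7]] = [[5, 2, 2], [-2, -5, 0]].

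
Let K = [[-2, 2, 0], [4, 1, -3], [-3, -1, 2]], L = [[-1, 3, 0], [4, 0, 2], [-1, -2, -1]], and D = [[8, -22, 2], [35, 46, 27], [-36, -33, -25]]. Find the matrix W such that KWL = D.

W = [[3, 5, 0], [-4, 3, -5], [0, 5, 2]]

Isolating W: multiply by K⁻¹ from the left and L⁻¹ from the right, so W = K⁻¹DL⁻¹.
det K = 4; the adjugate gives K⁻¹ = [[-1/4, -1, -3/2], [1/4, -1, -3/2], [-1/4, -2, -5/2]].
det L = 2, so L⁻¹ = [[2, 3/2, 3], [1, 1/2, 1], [-4, -5/2, -6]].
K⁻¹D = [[17, 9, 10], [21, -2, 11], [18, -4, 8]].
W = (K⁻¹D)L⁻¹ = [[3, 5, 0], [-4, 3, -5], [0, 5, 2]].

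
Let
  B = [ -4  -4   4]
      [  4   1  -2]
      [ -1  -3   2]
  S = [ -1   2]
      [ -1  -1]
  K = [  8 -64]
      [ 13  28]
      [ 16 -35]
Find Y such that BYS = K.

Y = [[-2, -3], [3, 4], [-5, 5]]

Left-multiply by B⁻¹ and right-multiply by S⁻¹: Y = B⁻¹KS⁻¹.
det B = -4; the adjugate gives B⁻¹ = [[1, 1, -1], [3/2, 1, -2], [11/4, 2, -3]].
det S = 3; the adjugate gives S⁻¹ = [[-1/3, -2/3], [1/3, -1/3]].
B⁻¹K = [[5, -1], [-7, 2], [0, -15]].
Y = (B⁻¹K)S⁻¹ = [[-2, -3], [3, 4], [-5, 5]].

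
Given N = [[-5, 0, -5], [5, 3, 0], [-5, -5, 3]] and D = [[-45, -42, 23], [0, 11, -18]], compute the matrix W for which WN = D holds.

Since N sits to the right of W, W = DN⁻¹.
det N = 5; the adjugate gives N⁻¹ = [[9/5, 5, 3], [-3, -8, -5], [-2, -5, -3]].
W = DN⁻¹ = [[-45, -42, 23], [0, 11, -18]] · [[9/5, 5, 3], [-3, -8, -5], [-2, -5, -3]] = [[-1, -4, 6], [3, 2, -1]].

W = [[-1, -4, 6], [3, 2, -1]]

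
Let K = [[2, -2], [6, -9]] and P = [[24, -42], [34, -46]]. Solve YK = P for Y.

Since K sits to the right of Y, Y = PK⁻¹.
det K = -6, so K⁻¹ = [[3/2, -1/3], [1, -1/3]].
Y = PK⁻¹ = [[24, -42], [34, -46]] · [[3/2, -1/3], [1, -1/3]] = [[-6, 6], [5, 4]].

Y = [[-6, 6], [5, 4]]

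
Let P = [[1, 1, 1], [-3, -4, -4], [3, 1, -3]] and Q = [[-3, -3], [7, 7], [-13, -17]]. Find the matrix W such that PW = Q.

W = [[-5, -5], [2, 1], [0, 1]]

Left-multiplying both sides by P⁻¹ gives W = P⁻¹Q.
P has determinant 4; P⁻¹ = [[4, 1, 0], [-21/4, -3/2, 1/4], [9/4, 1/2, -1/4]].
W = P⁻¹Q = [[4, 1, 0], [-21/4, -3/2, 1/4], [9/4, 1/2, -1/4]] · [[-3, -3], [7, 7], [-13, -17]] = [[-5, -5], [2, 1], [0, 1]].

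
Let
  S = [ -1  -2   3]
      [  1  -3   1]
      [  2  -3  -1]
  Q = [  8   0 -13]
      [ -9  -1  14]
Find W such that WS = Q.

Right-multiplying both sides by S⁻¹ gives W = QS⁻¹.
det S = -3, so S⁻¹ = [[-2, 11/3, -7/3], [-1, 5/3, -4/3], [-1, 7/3, -5/3]].
W = QS⁻¹ = [[8, 0, -13], [-9, -1, 14]] · [[-2, 11/3, -7/3], [-1, 5/3, -4/3], [-1, 7/3, -5/3]] = [[-3, -1, 3], [5, -2, -1]].

W = [[-3, -1, 3], [5, -2, -1]]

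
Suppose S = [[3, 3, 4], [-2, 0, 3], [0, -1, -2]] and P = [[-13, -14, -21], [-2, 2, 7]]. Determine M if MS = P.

Right-multiplying both sides by S⁻¹ gives M = PS⁻¹.
det S = 5; the adjugate gives S⁻¹ = [[3/5, 2/5, 9/5], [-4/5, -6/5, -17/5], [2/5, 3/5, 6/5]].
M = PS⁻¹ = [[-13, -14, -21], [-2, 2, 7]] · [[3/5, 2/5, 9/5], [-4/5, -6/5, -17/5], [2/5, 3/5, 6/5]] = [[-5, -1, -1], [0, 1, -2]].

M = [[-5, -1, -1], [0, 1, -2]]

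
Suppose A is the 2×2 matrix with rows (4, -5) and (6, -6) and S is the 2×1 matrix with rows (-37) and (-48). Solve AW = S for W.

W = [[-3], [5]]

Left-multiplying both sides by A⁻¹ gives W = A⁻¹S.
A has determinant 6; A⁻¹ = [[-1, 5/6], [-1, 2/3]].
W = A⁻¹S = [[-1, 5/6], [-1, 2/3]] · [[-37], [-48]] = [[-3], [5]].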